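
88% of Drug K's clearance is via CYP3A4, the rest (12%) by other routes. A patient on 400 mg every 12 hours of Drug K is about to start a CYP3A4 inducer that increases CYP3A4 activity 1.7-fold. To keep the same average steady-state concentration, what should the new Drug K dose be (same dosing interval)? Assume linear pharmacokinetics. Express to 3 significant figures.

CYP3A4: 0.88 × 1.7 = 1.496
Other: 0.12 (unchanged)
CL_new/CL_old = 1.496 + 0.12 = 1.616.
Css,avg = (dose rate)/CL, so holding Css fixed requires dose ∝ CL: 400 × 1.616 = 646 mg.

646 mg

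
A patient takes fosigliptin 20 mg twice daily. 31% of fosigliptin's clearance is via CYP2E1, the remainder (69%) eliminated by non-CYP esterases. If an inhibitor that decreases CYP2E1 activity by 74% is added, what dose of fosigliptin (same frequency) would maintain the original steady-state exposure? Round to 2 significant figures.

CYP2E1: 0.31 × 0.26 = 0.0806
Other: 0.69 (unchanged)
CL_new/CL_old = 0.0806 + 0.69 = 0.7706.
To maintain the same steady-state level, dose must scale with clearance: new dose = 20 × 0.7706 = 15 mg.

15 mg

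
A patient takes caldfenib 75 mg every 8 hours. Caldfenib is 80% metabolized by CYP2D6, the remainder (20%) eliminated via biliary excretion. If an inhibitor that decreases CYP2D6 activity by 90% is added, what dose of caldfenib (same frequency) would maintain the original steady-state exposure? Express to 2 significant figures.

21 mg

CYP2D6: 0.8 × 0.1 = 0.08
Other: 0.2 (unchanged)
CL_new/CL_old = 0.08 + 0.2 = 0.28.
Css,avg = (dose rate)/CL, so holding Css fixed requires dose ∝ CL: 75 × 0.28 = 21 mg.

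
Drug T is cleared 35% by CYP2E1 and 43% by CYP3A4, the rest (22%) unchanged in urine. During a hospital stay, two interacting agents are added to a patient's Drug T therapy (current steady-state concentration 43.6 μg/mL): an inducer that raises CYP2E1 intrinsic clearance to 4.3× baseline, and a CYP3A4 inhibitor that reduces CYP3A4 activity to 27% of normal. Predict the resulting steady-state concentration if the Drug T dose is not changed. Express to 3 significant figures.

CYP2E1: 0.35 × 4.3 = 1.505
CYP3A4: 0.43 × 0.27 = 0.1161
Other: 0.22 (unchanged)
Relative clearance = 1.505 + 0.1161 + 0.22 = 1.8411.
Steady-state concentration ∝ 1/CL: new value = 43.6 / 1.8411 = 23.7 μg/mL.

23.7 μg/mL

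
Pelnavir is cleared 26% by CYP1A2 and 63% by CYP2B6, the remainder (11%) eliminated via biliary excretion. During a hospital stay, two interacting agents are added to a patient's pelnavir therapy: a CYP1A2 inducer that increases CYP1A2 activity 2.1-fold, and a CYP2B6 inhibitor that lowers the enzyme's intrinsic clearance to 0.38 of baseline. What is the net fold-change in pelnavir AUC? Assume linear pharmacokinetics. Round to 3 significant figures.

1.12

CYP1A2: 0.26 × 2.1 = 0.546
CYP2B6: 0.63 × 0.38 = 0.2394
Other: 0.11 (unchanged)
New clearance relative to baseline: 0.546 + 0.2394 + 0.11 = 0.8954.
Because AUC varies inversely with clearance, the combined effect is 1 / 0.8954 = 1.12.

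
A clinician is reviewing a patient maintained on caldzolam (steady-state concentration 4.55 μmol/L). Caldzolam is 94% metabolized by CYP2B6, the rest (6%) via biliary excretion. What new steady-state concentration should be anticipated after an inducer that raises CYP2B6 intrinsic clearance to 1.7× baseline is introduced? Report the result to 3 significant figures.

The CYP2B6 pathway (94% of clearance) is boosted to 1.7× activity: 0.94 × 1.7 = 1.598.
Non-CYP routes (6%) are unchanged.
New clearance relative to baseline: 1.598 + 0.06 = 1.658.
With dosing unchanged, steady-state concentration scales as 1/CL: 4.55 / 1.658 = 2.74 μmol/L.

2.74 μmol/L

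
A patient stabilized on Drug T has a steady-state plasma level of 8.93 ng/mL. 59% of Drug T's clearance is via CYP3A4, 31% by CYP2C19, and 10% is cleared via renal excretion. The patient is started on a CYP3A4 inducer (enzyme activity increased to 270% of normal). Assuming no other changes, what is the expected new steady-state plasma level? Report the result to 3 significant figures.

CYP3A4: 0.59 × 2.7 = 1.593
CYP2C19: 0.31 (unchanged)
Other: 0.1 (unchanged)
CL_new/CL_old = 1.593 + 0.31 + 0.1 = 2.003.
New steady-state plasma level = baseline ÷ relative clearance = 8.93 / 2.003 = 4.46 ng/mL.

4.46 ng/mL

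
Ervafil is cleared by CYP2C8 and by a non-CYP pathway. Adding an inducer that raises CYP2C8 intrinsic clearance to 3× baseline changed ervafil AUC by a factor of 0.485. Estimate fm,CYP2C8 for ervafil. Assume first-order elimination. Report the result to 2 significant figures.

CL'/CL = 1 / 0.485 = 2.062
3·fm + (1 − fm) = 2.062
fm = (2.062 − 1) / (3 − 1) = 0.53

0.53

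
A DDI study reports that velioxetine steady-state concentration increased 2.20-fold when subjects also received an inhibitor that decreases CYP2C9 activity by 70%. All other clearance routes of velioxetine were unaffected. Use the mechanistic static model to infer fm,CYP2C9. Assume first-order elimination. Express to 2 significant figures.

0.78

CL'/CL = 1 / 2.20 = 0.4545
0.3·fm + (1 − fm) = 0.4545
fm = (0.4545 − 1) / (0.3 − 1) = 0.78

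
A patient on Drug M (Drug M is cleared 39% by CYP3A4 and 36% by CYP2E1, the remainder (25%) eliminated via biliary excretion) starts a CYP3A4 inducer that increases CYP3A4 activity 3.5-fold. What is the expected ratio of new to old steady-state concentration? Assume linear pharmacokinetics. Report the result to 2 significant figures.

The CYP3A4 pathway (39% of clearance) increases to 3.5× activity: 0.39 × 3.5 = 1.365.
CYP2E1 (36%) and the residual 25% are unaffected.
New clearance relative to baseline: 1.365 + 0.36 + 0.25 = 1.975.
Steady-state concentration ratio = CL_old/CL_new = 1 / 1.975 = 0.51.

0.51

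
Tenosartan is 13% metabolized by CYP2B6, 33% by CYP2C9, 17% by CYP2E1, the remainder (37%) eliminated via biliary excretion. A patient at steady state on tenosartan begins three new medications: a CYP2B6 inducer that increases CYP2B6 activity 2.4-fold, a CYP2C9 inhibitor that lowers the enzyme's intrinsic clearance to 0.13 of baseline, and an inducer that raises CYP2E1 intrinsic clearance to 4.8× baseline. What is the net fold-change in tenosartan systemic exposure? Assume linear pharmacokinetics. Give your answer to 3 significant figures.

The CYP2B6 pathway (13% of clearance) increases to 2.4× activity: 0.13 × 2.4 = 0.312.
The CYP2C9 pathway (33% of clearance) falls to 0.13× activity: 0.33 × 0.13 = 0.0429.
The CYP2E1 pathway (17% of clearance) rises to 4.8× activity: 0.17 × 4.8 = 0.816.
Non-CYP routes (37%) are unchanged.
Relative clearance = 0.312 + 0.0429 + 0.816 + 0.37 = 1.5409.
Because systemic exposure varies inversely with clearance, the combined effect is 1 / 1.5409 = 0.649.

0.649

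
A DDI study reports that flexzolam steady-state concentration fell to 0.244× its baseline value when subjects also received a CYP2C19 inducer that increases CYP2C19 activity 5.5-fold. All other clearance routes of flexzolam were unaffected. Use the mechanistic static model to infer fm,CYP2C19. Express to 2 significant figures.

Let fm be the CYP2C19 fraction. New clearance relative to baseline = fm × 5.5 + (1 − fm).
Steady-state concentration ratio = 1 / (new CL fraction), so new CL fraction = 1 / 0.244 = 4.098.
fm × 5.5 + 1 − fm = 4.098  ⇒  fm × (5.5 − 1) = 3.098  ⇒  fm = 0.69.

0.69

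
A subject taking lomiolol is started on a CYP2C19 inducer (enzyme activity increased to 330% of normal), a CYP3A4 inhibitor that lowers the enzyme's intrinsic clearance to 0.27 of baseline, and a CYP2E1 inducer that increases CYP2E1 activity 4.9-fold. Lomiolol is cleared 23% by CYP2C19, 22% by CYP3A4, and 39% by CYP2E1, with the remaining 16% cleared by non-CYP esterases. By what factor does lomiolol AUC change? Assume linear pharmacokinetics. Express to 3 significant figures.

The CYP2C19 pathway (23% of clearance) increases to 3.3× activity: 0.23 × 3.3 = 0.759.
The CYP3A4 pathway (22% of clearance) drops to 0.27× activity: 0.22 × 0.27 = 0.0594.
The CYP2E1 pathway (39% of clearance) increases to 4.9× activity: 0.39 × 4.9 = 1.911.
Non-CYP routes (16%) are unchanged.
CL_new/CL_old = 0.759 + 0.0594 + 1.911 + 0.16 = 2.8894.
Because AUC varies inversely with clearance, the combined effect is 1 / 2.8894 = 0.346.

0.346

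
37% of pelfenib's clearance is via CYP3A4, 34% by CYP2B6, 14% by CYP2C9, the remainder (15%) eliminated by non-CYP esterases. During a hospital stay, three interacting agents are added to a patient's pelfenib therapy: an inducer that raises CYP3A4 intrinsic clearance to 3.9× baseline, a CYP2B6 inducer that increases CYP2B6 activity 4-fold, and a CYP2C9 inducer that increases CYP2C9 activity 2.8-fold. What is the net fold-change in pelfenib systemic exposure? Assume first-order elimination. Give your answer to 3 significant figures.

CYP3A4: 0.37 × 3.9 = 1.443
CYP2B6: 0.34 × 4 = 1.36
CYP2C9: 0.14 × 2.8 = 0.392
Other: 0.15 (unchanged)
CL_new/CL_old = 1.443 + 1.36 + 0.392 + 0.15 = 3.345.
Because systemic exposure varies inversely with clearance, the combined effect is 1 / 3.345 = 0.299.

0.299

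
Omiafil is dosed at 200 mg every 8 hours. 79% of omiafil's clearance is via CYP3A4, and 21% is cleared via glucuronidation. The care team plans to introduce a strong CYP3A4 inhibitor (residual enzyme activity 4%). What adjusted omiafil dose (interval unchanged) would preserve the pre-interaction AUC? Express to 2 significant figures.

CYP3A4: 0.79 × 0.04 = 0.0316
Other: 0.21 (unchanged)
CL_new/CL_old = 0.0316 + 0.21 = 0.2416.
Css,avg = (dose rate)/CL, so holding Css fixed requires dose ∝ CL: 200 × 0.2416 = 48 mg.

48 mg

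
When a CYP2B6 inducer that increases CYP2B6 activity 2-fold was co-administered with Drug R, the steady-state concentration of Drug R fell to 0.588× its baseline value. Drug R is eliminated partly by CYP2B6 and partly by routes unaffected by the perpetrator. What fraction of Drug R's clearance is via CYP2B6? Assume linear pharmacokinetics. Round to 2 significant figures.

CL'/CL = 1 / 0.588 = 1.701
2·fm + (1 − fm) = 1.701
fm = (1.701 − 1) / (2 − 1) = 0.70

0.70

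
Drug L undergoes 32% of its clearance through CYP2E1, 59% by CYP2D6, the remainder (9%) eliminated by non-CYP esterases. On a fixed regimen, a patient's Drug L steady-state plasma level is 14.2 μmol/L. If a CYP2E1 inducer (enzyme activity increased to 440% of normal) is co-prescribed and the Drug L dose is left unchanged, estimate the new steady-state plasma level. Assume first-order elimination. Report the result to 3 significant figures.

6.80 μmol/L

The CYP2E1 pathway (32% of clearance) increases to 4.4× activity: 0.32 × 4.4 = 1.408.
CYP2D6 (59%) and the residual 9% are unaffected.
CL_new/CL_old = 1.408 + 0.59 + 0.09 = 2.088.
With dosing unchanged, steady-state plasma level scales as 1/CL: 14.2 / 2.088 = 6.80 μmol/L.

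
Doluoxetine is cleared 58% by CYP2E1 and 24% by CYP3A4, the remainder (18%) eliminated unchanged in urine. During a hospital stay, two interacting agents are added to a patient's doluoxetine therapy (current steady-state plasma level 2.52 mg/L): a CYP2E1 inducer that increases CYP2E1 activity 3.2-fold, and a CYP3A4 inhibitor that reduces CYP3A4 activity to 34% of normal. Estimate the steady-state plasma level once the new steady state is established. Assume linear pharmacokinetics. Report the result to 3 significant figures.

1.19 mg/L

CYP2E1: 0.58 × 3.2 = 1.856
CYP3A4: 0.24 × 0.34 = 0.0816
Other: 0.18 (unchanged)
CL_new/CL_old = 1.856 + 0.0816 + 0.18 = 2.1176.
New steady-state plasma level = 2.52 / 2.1176 = 1.19 mg/L (concentration scales inversely with clearance).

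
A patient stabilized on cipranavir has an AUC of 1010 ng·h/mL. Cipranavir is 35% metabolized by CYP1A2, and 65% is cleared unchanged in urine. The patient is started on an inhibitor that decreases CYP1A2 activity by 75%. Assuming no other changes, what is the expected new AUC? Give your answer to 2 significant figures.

1.4 × 10³ ng·h/mL

The CYP1A2 pathway (35% of clearance) drops to 0.25× activity: 0.35 × 0.25 = 0.0875.
The remaining 65% of clearance is unaffected.
New clearance relative to baseline: 0.0875 + 0.65 = 0.7375.
New AUC = baseline ÷ relative clearance = 1010 / 0.7375 = 1.4 × 10³ ng·h/mL.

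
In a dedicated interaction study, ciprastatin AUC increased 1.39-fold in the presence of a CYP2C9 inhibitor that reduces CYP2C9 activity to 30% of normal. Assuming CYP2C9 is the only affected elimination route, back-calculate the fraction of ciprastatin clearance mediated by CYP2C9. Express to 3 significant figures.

Write x for the fraction cleared via CYP2C9. The observed AUC change means clearance fell to 1/1.39 = 0.7194 of baseline.
Setting x·0.3 + (1 − x) = 0.7194 and solving: x = (0.7194 − 1)/(0.3 − 1) = 0.401.

0.401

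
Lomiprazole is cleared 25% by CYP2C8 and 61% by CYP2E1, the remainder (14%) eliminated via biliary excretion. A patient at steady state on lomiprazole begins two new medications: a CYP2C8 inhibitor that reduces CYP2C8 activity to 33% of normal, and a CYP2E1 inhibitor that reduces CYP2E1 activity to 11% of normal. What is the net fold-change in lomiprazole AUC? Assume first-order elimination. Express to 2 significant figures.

3.5

The CYP2C8 pathway (25% of clearance) is reduced to 0.33× activity: 0.25 × 0.33 = 0.0825.
The CYP2E1 pathway (61% of clearance) drops to 0.11× activity: 0.61 × 0.11 = 0.0671.
Non-CYP routes (14%) are unchanged.
Relative clearance = 0.0825 + 0.0671 + 0.14 = 0.2896.
Because AUC varies inversely with clearance, the combined effect is 1 / 0.2896 = 3.5.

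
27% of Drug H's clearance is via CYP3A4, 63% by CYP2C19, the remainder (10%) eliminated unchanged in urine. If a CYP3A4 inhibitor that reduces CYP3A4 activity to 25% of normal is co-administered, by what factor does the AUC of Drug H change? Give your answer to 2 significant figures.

1.3

CYP3A4: 0.27 × 0.25 = 0.0675
CYP2C19: 0.63 (unchanged)
Other: 0.1 (unchanged)
CL_new/CL_old = 0.0675 + 0.63 + 0.1 = 0.7975.
AUC ratio = CL_old/CL_new = 1 / 0.7975 = 1.3.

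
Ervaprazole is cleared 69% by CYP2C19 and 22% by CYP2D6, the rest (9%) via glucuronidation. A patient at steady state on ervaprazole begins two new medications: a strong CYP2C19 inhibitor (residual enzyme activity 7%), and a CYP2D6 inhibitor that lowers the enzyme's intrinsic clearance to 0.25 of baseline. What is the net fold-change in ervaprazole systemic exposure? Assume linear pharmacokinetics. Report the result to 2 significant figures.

5.2

The CYP2C19 pathway (69% of clearance) is reduced to 0.07× activity: 0.69 × 0.07 = 0.0483.
The CYP2D6 pathway (22% of clearance) is reduced to 0.25× activity: 0.22 × 0.25 = 0.055.
The remaining 9% of clearance is unaffected.
New clearance relative to baseline: 0.0483 + 0.055 + 0.09 = 0.1933.
Because systemic exposure varies inversely with clearance, the combined effect is 1 / 0.1933 = 5.2.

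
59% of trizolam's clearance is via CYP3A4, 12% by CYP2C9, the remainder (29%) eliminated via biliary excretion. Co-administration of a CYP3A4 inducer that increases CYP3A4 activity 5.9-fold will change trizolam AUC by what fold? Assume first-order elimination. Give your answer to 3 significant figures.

0.257

CYP3A4: 0.59 × 5.9 = 3.481
CYP2C9: 0.12 (unchanged)
Other: 0.29 (unchanged)
New clearance relative to baseline: 3.481 + 0.12 + 0.29 = 3.891.
Since AUC ∝ 1/CL, the ratio is 1 / 3.891 = 0.257.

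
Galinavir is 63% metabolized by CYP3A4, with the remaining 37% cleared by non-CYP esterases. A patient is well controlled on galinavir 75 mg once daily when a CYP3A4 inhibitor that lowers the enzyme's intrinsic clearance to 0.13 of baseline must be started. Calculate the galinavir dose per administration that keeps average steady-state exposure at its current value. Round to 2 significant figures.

34 mg

The CYP3A4 pathway (63% of clearance) is reduced to 0.13× activity: 0.63 × 0.13 = 0.0819.
Non-CYP routes (37%) are unchanged.
New clearance relative to baseline: 0.0819 + 0.37 = 0.4519.
Exposure is unchanged when dose changes in proportion to clearance. New dose = 75 mg × 0.4519 = 34 mg.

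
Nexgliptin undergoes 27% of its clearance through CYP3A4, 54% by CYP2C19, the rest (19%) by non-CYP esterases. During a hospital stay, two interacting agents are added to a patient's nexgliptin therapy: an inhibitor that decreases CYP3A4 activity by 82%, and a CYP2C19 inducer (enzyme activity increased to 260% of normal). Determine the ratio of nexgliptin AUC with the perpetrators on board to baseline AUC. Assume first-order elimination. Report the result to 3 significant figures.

The CYP3A4 pathway (27% of clearance) drops to 0.18× activity: 0.27 × 0.18 = 0.0486.
The CYP2C19 pathway (54% of clearance) rises to 2.6× activity: 0.54 × 2.6 = 1.404.
Non-CYP routes (19%) are unchanged.
New clearance relative to baseline: 0.0486 + 1.404 + 0.19 = 1.6426.
Net AUC ratio = 1 / 1.6426 = 0.609.

0.609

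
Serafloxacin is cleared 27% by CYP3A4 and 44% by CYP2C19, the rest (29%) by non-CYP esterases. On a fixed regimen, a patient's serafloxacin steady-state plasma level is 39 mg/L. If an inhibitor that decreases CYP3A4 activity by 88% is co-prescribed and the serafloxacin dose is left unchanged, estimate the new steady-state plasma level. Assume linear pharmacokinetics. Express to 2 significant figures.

CYP3A4: 0.27 × 0.12 = 0.0324
CYP2C19: 0.44 (unchanged)
Other: 0.29 (unchanged)
Relative clearance = 0.0324 + 0.44 + 0.29 = 0.7624.
With dosing unchanged, steady-state plasma level scales as 1/CL: 39 / 0.7624 = 51 mg/L.

51 mg/L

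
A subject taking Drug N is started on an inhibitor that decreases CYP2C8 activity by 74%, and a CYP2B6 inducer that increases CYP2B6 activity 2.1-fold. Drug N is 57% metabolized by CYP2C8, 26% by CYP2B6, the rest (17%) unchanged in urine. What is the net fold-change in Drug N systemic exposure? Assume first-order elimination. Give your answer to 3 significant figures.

1.16

The CYP2C8 pathway (57% of clearance) is reduced to 0.26× activity: 0.57 × 0.26 = 0.1482.
The CYP2B6 pathway (26% of clearance) is boosted to 2.1× activity: 0.26 × 2.1 = 0.546.
Non-CYP routes (17%) are unchanged.
New clearance relative to baseline: 0.1482 + 0.546 + 0.17 = 0.8642.
Net systemic exposure ratio = 1 / 0.8642 = 1.16.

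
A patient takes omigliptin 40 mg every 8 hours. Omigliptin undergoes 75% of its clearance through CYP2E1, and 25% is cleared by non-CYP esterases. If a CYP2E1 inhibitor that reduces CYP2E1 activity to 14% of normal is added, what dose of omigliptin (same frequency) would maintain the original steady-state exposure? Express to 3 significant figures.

The CYP2E1 pathway (75% of clearance) is reduced to 0.14× activity: 0.75 × 0.14 = 0.105.
The remaining 25% of clearance is unaffected.
CL_new/CL_old = 0.105 + 0.25 = 0.355.
To maintain the same steady-state level, dose must scale with clearance: new dose = 40 × 0.355 = 14.2 mg.

14.2 mg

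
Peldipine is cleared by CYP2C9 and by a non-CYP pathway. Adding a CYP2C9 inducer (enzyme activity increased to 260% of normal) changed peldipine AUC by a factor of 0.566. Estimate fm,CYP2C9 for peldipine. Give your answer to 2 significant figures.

Let fm be the CYP2C9 fraction. New clearance relative to baseline = fm × 2.6 + (1 − fm).
AUC ratio = 1 / (new CL fraction), so new CL fraction = 1 / 0.566 = 1.767.
fm × 2.6 + 1 − fm = 1.767  ⇒  fm × (2.6 − 1) = 0.7668  ⇒  fm = 0.48.

0.48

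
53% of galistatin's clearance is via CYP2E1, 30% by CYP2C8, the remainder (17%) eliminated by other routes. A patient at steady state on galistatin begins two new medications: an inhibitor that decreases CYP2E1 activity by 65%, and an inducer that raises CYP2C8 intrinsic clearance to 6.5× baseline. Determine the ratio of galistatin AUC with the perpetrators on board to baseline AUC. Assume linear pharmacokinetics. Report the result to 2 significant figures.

CYP2E1: 0.53 × 0.35 = 0.1855
CYP2C8: 0.3 × 6.5 = 1.95
Other: 0.17 (unchanged)
New clearance relative to baseline: 0.1855 + 1.95 + 0.17 = 2.3055.
AUC ∝ 1/CL: fold-change = 1 / 2.3055 = 0.43.

0.43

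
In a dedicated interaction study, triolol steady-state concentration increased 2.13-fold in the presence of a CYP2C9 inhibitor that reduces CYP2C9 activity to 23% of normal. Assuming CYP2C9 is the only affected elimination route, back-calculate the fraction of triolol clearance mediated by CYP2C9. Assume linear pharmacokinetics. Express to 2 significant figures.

CL'/CL = 1 / 2.13 = 0.4695
0.23·fm + (1 − fm) = 0.4695
fm = (0.4695 − 1) / (0.23 − 1) = 0.69

0.69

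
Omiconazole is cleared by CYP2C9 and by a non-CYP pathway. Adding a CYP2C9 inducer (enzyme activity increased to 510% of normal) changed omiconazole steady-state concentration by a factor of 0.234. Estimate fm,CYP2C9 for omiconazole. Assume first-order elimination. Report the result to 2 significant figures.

0.80

CL'/CL = 1 / 0.234 = 4.274
5.1·fm + (1 − fm) = 4.274
fm = (4.274 − 1) / (5.1 − 1) = 0.80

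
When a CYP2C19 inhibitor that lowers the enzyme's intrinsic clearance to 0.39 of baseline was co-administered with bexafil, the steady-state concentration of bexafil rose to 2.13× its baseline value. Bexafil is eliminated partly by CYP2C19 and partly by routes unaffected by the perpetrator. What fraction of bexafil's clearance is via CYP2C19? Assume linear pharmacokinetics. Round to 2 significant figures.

0.87

Call the CYP2C19 fraction fm. After the interaction, CL_new/CL_old = fm × 0.39 + (1 − fm).
Steady-state concentration ratio = 1 / (new CL fraction), so new CL fraction = 1 / 2.13 = 0.4695.
fm × 0.39 + 1 − fm = 0.4695  ⇒  fm × (0.39 − 1) = −0.5305  ⇒  fm = 0.87.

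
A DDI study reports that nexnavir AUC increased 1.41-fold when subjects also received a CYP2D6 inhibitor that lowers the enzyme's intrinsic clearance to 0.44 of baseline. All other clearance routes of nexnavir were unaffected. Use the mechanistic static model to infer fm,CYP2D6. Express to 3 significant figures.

0.519

Let x = fm,CYP2D6. Because AUC ∝ 1/CL, relative clearance fell to 1/1.41 = 0.7092.
Only the CYP2D6 route changed, so 0.7092 = x·0.44 + (1 − x), giving x = 0.519.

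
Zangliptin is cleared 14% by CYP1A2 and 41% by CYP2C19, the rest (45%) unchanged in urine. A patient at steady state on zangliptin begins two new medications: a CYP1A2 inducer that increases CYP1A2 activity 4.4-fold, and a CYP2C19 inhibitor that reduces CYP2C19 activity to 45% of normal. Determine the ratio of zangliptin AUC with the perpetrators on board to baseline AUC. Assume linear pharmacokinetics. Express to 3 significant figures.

0.800

The CYP1A2 pathway (14% of clearance) is boosted to 4.4× activity: 0.14 × 4.4 = 0.616.
The CYP2C19 pathway (41% of clearance) falls to 0.45× activity: 0.41 × 0.45 = 0.1845.
Non-CYP routes (45%) are unchanged.
Relative clearance = 0.616 + 0.1845 + 0.45 = 1.2505.
Because AUC varies inversely with clearance, the combined effect is 1 / 1.2505 = 0.800.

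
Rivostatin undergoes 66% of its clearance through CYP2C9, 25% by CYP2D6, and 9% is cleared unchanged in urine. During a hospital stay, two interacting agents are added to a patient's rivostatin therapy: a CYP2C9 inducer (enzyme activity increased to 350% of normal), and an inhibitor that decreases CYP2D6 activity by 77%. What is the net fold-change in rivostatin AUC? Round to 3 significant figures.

0.407

The CYP2C9 pathway (66% of clearance) is boosted to 3.5× activity: 0.66 × 3.5 = 2.31.
The CYP2D6 pathway (25% of clearance) drops to 0.23× activity: 0.25 × 0.23 = 0.0575.
The remaining 9% of clearance is unaffected.
Relative clearance = 2.31 + 0.0575 + 0.09 = 2.4575.
AUC ∝ 1/CL: fold-change = 1 / 2.4575 = 0.407.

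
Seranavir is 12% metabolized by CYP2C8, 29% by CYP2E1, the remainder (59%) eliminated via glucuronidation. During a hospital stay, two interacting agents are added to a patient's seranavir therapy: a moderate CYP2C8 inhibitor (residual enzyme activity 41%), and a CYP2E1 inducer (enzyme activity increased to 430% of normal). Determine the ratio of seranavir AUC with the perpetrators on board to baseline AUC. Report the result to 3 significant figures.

0.530

The CYP2C8 pathway (12% of clearance) falls to 0.41× activity: 0.12 × 0.41 = 0.0492.
The CYP2E1 pathway (29% of clearance) is boosted to 4.3× activity: 0.29 × 4.3 = 1.247.
Non-CYP routes (59%) are unchanged.
New clearance relative to baseline: 0.0492 + 1.247 + 0.59 = 1.8862.
Net AUC ratio = 1 / 1.8862 = 0.530.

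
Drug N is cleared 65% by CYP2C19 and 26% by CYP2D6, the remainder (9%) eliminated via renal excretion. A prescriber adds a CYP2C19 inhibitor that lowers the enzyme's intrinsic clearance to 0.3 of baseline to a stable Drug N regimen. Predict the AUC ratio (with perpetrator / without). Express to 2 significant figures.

The CYP2C19 pathway (65% of clearance) falls to 0.3× activity: 0.65 × 0.3 = 0.195.
CYP2D6 (26%) and the residual 9% are unaffected.
Relative clearance = 0.195 + 0.26 + 0.09 = 0.545.
Since AUC ∝ 1/CL, the ratio is 1 / 0.545 = 1.8.

1.8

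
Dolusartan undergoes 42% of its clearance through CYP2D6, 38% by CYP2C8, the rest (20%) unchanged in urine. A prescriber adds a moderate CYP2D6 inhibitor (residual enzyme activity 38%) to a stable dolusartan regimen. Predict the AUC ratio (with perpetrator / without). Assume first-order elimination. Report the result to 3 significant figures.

1.35

The CYP2D6 pathway (42% of clearance) drops to 0.38× activity: 0.42 × 0.38 = 0.1596.
CYP2C8 (38%) and the residual 20% are unaffected.
Relative clearance = 0.1596 + 0.38 + 0.2 = 0.7396.
Since AUC ∝ 1/CL, the ratio is 1 / 0.7396 = 1.35.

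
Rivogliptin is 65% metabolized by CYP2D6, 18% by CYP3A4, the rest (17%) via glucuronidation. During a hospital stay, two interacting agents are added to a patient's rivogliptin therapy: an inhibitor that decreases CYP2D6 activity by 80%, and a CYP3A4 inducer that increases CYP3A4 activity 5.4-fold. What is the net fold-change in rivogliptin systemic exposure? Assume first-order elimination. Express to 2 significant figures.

0.79

The CYP2D6 pathway (65% of clearance) drops to 0.2× activity: 0.65 × 0.2 = 0.13.
The CYP3A4 pathway (18% of clearance) rises to 5.4× activity: 0.18 × 5.4 = 0.972.
Non-CYP routes (17%) are unchanged.
CL_new/CL_old = 0.13 + 0.972 + 0.17 = 1.272.
Systemic exposure ∝ 1/CL: fold-change = 1 / 1.272 = 0.79.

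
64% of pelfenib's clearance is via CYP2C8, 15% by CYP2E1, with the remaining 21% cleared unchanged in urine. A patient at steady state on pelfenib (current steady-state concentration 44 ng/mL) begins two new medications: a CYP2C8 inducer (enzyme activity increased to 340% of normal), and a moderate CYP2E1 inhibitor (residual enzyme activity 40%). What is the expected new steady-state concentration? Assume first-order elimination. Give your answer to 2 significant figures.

18 ng/mL

The CYP2C8 pathway (64% of clearance) rises to 3.4× activity: 0.64 × 3.4 = 2.176.
The CYP2E1 pathway (15% of clearance) falls to 0.4× activity: 0.15 × 0.4 = 0.06.
The remaining 21% of clearance is unaffected.
New clearance relative to baseline: 2.176 + 0.06 + 0.21 = 2.446.
New steady-state concentration = 44 / 2.446 = 18 ng/mL (concentration scales inversely with clearance).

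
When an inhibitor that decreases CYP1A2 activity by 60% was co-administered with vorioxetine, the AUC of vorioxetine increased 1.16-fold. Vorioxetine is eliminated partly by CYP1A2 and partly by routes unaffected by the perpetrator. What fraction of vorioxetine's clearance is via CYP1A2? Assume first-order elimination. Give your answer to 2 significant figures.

0.23

Let x = fm,CYP1A2. Because AUC ∝ 1/CL, relative clearance fell to 1/1.16 = 0.8621.
Setting x·0.4 + (1 − x) = 0.8621 and solving: x = (0.8621 − 1)/(0.4 − 1) = 0.23.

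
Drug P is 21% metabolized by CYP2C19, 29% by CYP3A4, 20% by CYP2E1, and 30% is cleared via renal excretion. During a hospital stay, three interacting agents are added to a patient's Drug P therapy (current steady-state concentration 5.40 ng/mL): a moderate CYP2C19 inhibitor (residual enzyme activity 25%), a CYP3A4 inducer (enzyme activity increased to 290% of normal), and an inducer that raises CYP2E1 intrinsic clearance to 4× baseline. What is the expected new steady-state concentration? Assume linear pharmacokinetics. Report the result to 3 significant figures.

2.71 ng/mL

The CYP2C19 pathway (21% of clearance) is reduced to 0.25× activity: 0.21 × 0.25 = 0.0525.
The CYP3A4 pathway (29% of clearance) rises to 2.9× activity: 0.29 × 2.9 = 0.841.
The CYP2E1 pathway (20% of clearance) rises to 4× activity: 0.2 × 4 = 0.8.
The remaining 30% of clearance is unaffected.
New clearance relative to baseline: 0.0525 + 0.841 + 0.8 + 0.3 = 1.9935.
Dividing the baseline by the relative clearance: 5.40 / 1.9935 = 2.71 ng/mL.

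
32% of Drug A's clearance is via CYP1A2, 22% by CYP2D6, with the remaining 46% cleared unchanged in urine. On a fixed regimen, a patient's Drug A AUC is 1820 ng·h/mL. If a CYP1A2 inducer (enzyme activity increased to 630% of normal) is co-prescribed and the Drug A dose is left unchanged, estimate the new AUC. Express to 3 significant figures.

675 ng·h/mL

The CYP1A2 pathway (32% of clearance) increases to 6.3× activity: 0.32 × 6.3 = 2.016.
CYP2D6 (22%) and the residual 46% are unaffected.
CL_new/CL_old = 2.016 + 0.22 + 0.46 = 2.696.
AUC ∝ 1/CL, so new value = 1820 / 2.696 = 675 ng·h/mL.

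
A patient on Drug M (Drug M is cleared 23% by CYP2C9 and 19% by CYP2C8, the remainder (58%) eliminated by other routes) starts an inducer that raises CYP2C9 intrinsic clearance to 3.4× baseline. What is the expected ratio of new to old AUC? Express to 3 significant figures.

The CYP2C9 pathway (23% of clearance) increases to 3.4× activity: 0.23 × 3.4 = 0.782.
CYP2C8 (19%) and the residual 58% are unaffected.
New clearance relative to baseline: 0.782 + 0.19 + 0.58 = 1.552.
AUC ratio = CL_old/CL_new = 1 / 1.552 = 0.644.

0.644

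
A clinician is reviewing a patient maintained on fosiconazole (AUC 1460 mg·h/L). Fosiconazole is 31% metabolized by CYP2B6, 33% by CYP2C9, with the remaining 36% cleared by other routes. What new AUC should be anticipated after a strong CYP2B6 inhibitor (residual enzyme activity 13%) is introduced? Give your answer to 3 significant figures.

The CYP2B6 pathway (31% of clearance) is reduced to 0.13× activity: 0.31 × 0.13 = 0.0403.
CYP2C9 (33%) and the residual 36% are unaffected.
New clearance relative to baseline: 0.0403 + 0.33 + 0.36 = 0.7303.
New AUC = baseline ÷ relative clearance = 1460 / 0.7303 = 2.00 × 10³ mg·h/L.

2.00 × 10³ mg·h/L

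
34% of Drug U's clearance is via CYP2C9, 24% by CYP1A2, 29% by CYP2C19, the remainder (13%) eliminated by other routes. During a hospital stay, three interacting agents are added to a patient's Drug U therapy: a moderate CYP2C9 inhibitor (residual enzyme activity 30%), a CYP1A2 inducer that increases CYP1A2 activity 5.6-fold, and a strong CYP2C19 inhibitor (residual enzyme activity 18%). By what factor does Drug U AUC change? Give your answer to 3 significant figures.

0.614

CYP2C9: 0.34 × 0.3 = 0.102
CYP1A2: 0.24 × 5.6 = 1.344
CYP2C19: 0.29 × 0.18 = 0.0522
Other: 0.13 (unchanged)
CL_new/CL_old = 0.102 + 1.344 + 0.0522 + 0.13 = 1.6282.
Because AUC varies inversely with clearance, the combined effect is 1 / 1.6282 = 0.614.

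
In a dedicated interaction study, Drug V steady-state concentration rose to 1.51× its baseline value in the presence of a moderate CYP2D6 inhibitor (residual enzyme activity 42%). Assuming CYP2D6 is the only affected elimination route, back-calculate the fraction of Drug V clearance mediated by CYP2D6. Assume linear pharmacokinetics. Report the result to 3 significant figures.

0.582

Let fm be the CYP2D6 fraction. New clearance relative to baseline = fm × 0.42 + (1 − fm).
Steady-state concentration ratio = 1 / (new CL fraction), so new CL fraction = 1 / 1.51 = 0.6623.
fm × 0.42 + 1 − fm = 0.6623  ⇒  fm × (0.42 − 1) = −0.3377  ⇒  fm = 0.582.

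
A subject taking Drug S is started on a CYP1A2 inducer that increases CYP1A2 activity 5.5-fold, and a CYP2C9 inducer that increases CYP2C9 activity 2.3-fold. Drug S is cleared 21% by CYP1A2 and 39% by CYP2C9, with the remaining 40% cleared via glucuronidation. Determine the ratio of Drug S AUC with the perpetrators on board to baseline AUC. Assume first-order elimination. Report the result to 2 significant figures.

0.41

CYP1A2: 0.21 × 5.5 = 1.155
CYP2C9: 0.39 × 2.3 = 0.897
Other: 0.4 (unchanged)
CL_new/CL_old = 1.155 + 0.897 + 0.4 = 2.452.
AUC ∝ 1/CL: fold-change = 1 / 2.452 = 0.41.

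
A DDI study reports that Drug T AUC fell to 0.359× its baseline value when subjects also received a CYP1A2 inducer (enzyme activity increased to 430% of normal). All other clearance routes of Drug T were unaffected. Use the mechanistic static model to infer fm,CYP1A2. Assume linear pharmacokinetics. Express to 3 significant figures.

CL'/CL = 1 / 0.359 = 2.786
4.3·fm + (1 − fm) = 2.786
fm = (2.786 − 1) / (4.3 − 1) = 0.541

0.541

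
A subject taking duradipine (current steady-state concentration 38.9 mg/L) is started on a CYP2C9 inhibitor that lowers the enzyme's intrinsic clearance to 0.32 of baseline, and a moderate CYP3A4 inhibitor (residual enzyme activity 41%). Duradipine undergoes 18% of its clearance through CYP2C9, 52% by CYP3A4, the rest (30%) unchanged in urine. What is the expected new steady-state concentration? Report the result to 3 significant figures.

CYP2C9: 0.18 × 0.32 = 0.0576
CYP3A4: 0.52 × 0.41 = 0.2132
Other: 0.3 (unchanged)
New clearance relative to baseline: 0.0576 + 0.2132 + 0.3 = 0.5708.
Dividing the baseline by the relative clearance: 38.9 / 0.5708 = 68.1 mg/L.

68.1 mg/L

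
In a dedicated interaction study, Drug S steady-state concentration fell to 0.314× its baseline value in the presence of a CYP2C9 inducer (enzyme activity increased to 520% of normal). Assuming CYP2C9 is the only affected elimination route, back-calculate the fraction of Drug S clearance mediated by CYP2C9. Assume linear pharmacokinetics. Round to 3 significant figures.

0.520

Let x = fm,CYP2C9. Because steady-state concentration ∝ 1/CL, relative clearance rose to 1/0.314 = 3.185.
Only the CYP2C9 route changed, so 3.185 = x·5.2 + (1 − x), giving x = 0.520.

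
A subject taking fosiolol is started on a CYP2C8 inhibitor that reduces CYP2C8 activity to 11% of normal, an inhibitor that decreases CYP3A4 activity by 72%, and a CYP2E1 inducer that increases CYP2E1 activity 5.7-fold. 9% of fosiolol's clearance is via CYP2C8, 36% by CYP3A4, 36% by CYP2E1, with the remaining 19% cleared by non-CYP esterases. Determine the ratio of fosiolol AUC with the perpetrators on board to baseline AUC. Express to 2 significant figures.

0.43

CYP2C8: 0.09 × 0.11 = 0.0099
CYP3A4: 0.36 × 0.28 = 0.1008
CYP2E1: 0.36 × 5.7 = 2.052
Other: 0.19 (unchanged)
Relative clearance = 0.0099 + 0.1008 + 2.052 + 0.19 = 2.3527.
Because AUC varies inversely with clearance, the combined effect is 1 / 2.3527 = 0.43.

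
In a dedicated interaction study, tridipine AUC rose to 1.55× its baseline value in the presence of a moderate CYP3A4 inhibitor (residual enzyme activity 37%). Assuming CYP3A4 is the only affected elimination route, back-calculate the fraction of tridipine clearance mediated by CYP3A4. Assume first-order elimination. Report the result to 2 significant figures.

0.56

CL'/CL = 1 / 1.55 = 0.6452
0.37·fm + (1 − fm) = 0.6452
fm = (0.6452 − 1) / (0.37 − 1) = 0.56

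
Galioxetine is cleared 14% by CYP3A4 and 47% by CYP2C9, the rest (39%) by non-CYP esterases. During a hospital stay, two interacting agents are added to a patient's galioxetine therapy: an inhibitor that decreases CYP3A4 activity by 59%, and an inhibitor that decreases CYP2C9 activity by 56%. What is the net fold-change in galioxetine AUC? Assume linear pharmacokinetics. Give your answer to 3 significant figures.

The CYP3A4 pathway (14% of clearance) falls to 0.41× activity: 0.14 × 0.41 = 0.0574.
The CYP2C9 pathway (47% of clearance) drops to 0.44× activity: 0.47 × 0.44 = 0.2068.
Non-CYP routes (39%) are unchanged.
New clearance relative to baseline: 0.0574 + 0.2068 + 0.39 = 0.6542.
AUC ∝ 1/CL: fold-change = 1 / 0.6542 = 1.53.

1.53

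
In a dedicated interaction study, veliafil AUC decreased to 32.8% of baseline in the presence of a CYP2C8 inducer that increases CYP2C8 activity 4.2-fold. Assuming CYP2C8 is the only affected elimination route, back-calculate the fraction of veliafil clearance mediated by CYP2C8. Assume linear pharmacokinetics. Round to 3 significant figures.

Call the CYP2C8 fraction fm. After the interaction, CL_new/CL_old = fm × 4.2 + (1 − fm).
AUC ratio = 1 / (new CL fraction), so new CL fraction = 1 / 0.328 = 3.049.
fm × 4.2 + 1 − fm = 3.049  ⇒  fm × (4.2 − 1) = 2.049  ⇒  fm = 0.640.

0.640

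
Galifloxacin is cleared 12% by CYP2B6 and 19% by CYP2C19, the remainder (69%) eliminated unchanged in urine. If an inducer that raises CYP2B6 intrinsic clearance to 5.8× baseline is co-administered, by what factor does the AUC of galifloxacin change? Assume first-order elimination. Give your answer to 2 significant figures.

0.63

CYP2B6: 0.12 × 5.8 = 0.696
CYP2C19: 0.19 (unchanged)
Other: 0.69 (unchanged)
Relative clearance = 0.696 + 0.19 + 0.69 = 1.576.
AUC is inversely proportional to clearance, so the fold-change is 1 / 1.576 = 0.63.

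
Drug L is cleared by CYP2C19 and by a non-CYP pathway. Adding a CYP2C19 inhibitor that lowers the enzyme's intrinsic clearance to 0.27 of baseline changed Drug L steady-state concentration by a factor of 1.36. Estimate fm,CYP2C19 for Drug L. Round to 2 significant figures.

0.36

Call the CYP2C19 fraction fm. After the interaction, CL_new/CL_old = fm × 0.27 + (1 − fm).
Steady-state concentration ratio = 1 / (new CL fraction), so new CL fraction = 1 / 1.36 = 0.7353.
fm × 0.27 + 1 − fm = 0.7353  ⇒  fm × (0.27 − 1) = −0.2647  ⇒  fm = 0.36.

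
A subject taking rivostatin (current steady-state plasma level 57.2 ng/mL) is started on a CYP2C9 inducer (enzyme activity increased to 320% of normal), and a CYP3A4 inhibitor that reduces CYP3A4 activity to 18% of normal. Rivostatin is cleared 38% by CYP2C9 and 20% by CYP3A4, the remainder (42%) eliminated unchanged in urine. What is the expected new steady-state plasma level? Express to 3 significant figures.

34.2 ng/mL

The CYP2C9 pathway (38% of clearance) increases to 3.2× activity: 0.38 × 3.2 = 1.216.
The CYP3A4 pathway (20% of clearance) falls to 0.18× activity: 0.2 × 0.18 = 0.036.
Non-CYP routes (42%) are unchanged.
New clearance relative to baseline: 1.216 + 0.036 + 0.42 = 1.672.
Dividing the baseline by the relative clearance: 57.2 / 1.672 = 34.2 ng/mL.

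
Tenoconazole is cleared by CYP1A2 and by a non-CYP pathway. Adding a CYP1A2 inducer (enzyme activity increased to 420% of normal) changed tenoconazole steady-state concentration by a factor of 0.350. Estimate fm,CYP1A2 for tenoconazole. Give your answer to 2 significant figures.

0.58

Write x for the fraction cleared via CYP1A2. The observed steady-state concentration change means clearance rose to 1/0.350 = 2.857 of baseline.
Only the CYP1A2 route changed, so 2.857 = x·4.2 + (1 − x), giving x = 0.58.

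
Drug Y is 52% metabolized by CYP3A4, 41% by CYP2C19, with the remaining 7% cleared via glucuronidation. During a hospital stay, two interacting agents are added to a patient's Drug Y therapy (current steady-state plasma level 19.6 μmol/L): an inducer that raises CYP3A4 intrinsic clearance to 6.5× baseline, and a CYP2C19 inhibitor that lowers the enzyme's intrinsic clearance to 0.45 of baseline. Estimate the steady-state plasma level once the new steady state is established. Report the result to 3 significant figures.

The CYP3A4 pathway (52% of clearance) increases to 6.5× activity: 0.52 × 6.5 = 3.38.
The CYP2C19 pathway (41% of clearance) falls to 0.45× activity: 0.41 × 0.45 = 0.1845.
Non-CYP routes (7%) are unchanged.
New clearance relative to baseline: 3.38 + 0.1845 + 0.07 = 3.6345.
New steady-state plasma level = 19.6 / 3.6345 = 5.39 μmol/L (concentration scales inversely with clearance).

5.39 μmol/L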